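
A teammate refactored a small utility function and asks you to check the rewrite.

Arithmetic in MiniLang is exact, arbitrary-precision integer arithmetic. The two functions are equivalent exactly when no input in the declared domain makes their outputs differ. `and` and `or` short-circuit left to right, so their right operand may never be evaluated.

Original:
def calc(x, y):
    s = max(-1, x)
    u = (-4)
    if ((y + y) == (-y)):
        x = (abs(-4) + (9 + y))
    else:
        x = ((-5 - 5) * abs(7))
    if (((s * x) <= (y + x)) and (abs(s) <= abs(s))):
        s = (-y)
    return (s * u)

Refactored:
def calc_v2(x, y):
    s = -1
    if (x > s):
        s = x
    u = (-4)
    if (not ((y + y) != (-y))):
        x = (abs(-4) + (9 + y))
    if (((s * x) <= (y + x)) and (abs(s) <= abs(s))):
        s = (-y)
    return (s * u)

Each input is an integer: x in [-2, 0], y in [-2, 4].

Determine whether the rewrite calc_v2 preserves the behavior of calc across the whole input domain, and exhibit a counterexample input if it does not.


There is a counterexample at x=-2, y=4: 4 on one side, 16 on the other.
calc: s becomes -1; next u becomes -4; next ((y + y) == (-y)) evaluates to false; next x becomes -70; next (((s * x) <= (y + x)) and (abs(s) <= abs(s))) evaluates to false; next final value 4
calc_v2: s becomes -1; next (x > s) evaluates to false; next u becomes -4; next (not ((y + y) != (-y))) evaluates to false; next (((s * x) <= (y + x)) and (abs(s) <= abs(s))) evaluates to true; next s becomes -4; next final value 16
verdict: not equivalent; witness: x=-2, y=4


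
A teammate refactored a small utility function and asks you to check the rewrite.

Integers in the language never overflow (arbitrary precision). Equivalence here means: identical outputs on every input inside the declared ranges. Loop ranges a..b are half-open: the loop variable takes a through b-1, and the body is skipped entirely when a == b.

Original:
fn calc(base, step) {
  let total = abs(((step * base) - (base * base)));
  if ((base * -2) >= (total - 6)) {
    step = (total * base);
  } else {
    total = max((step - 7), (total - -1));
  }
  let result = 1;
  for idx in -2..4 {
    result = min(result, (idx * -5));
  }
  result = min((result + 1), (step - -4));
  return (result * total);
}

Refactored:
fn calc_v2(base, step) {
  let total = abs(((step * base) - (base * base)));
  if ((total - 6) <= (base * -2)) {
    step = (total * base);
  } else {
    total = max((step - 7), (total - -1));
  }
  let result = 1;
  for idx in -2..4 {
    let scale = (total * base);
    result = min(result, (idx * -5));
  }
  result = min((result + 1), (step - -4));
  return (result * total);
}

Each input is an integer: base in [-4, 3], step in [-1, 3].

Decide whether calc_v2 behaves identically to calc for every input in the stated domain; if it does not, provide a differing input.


Equivalent. The diff adds an assignment to `scale` whose value nothing reads, which nothing downstream consumes.
Sweeping the whole domain (40 inputs) finds no disagreement.
As a probe, take base=-2, step=2: calc runs total = 8; ((base * -2) >= (total - 6)) -> true; step = -16; result = 1; [idx=-2]; result = 1; [idx=-1]; result = 1; [idx=0]; result = 0; [idx=1]; result = -5; [idx=2]; result = -10; [idx=3]; result = -15; result = -14; return -112; calc_v2 runs total = 8; ((total - 6) <= (base * -2)) -> true; step = -16; result = 1; [idx=-2]; scale = -16; result = 1; [idx=-1]; scale = -16; result = 1; [idx=0]; scale = -16; result = 0; [idx=1]; scale = -16; result = -5; [idx=2]; scale = -16; result = -10; [idx=3]; scale = -16; result = -15; result = -14; return -112; both end at -112.
verdict: equivalent


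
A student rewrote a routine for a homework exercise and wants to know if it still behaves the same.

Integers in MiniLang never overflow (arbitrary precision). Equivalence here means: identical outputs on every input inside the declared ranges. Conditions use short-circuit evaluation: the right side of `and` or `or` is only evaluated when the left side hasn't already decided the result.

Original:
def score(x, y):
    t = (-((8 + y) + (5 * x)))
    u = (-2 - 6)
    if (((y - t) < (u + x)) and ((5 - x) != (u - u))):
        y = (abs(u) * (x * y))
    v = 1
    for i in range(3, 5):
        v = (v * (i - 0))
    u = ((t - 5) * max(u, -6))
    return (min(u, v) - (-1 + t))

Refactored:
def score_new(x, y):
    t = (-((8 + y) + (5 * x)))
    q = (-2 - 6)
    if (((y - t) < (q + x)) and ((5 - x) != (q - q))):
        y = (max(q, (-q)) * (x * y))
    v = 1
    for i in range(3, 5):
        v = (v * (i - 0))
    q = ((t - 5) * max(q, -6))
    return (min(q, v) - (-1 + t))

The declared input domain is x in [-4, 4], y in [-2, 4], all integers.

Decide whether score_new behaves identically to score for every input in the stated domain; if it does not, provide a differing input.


This is a faithful refactor — min/max/abs usage differs, local variable names differ, but the computed results match everywhere.
Spot check at x=-1, y=4 — score: t := -7 | u := -8 | (((y - t) < (u + x)) and ((5 - x) != (u - u))): false | v := 1 | iter i=3: | v := 3 | iter i=4: | v := 12 | u := 72 | result 20. score_new: t := -7 | q := -8 | (((y - t) < (q + x)) and ((5 - x) != (q - q))): false | v := 1 | iter i=3: | v := 3 | iter i=4: | v := 12 | q := 72 | result 20. Both give 20.
An exhaustive pass over the 63 declared inputs shows identical outputs.
verdict: equivalent


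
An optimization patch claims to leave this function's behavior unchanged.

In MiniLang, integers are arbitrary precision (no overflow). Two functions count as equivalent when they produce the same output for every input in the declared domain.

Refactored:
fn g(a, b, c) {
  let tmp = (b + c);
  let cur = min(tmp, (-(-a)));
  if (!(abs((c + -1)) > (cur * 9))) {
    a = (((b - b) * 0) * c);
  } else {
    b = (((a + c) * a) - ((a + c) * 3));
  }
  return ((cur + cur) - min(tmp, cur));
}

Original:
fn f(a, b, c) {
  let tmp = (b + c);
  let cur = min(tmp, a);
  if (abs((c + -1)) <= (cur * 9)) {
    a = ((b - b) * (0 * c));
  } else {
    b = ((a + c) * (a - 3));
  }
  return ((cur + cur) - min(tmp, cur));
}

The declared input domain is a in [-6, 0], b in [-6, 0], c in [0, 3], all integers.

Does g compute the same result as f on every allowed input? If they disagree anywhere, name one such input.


Reading the diff, among the changes: comparison usage differs; also boolean connective usage differs; also arithmetic usage differs.
One worked example (a=-6, b=0, c=0) — f: tmp=0, then cur=-6, then (abs((c + -1)) <= (cur * 9)) is false, then b=54, then returns -6; g: tmp=0, then cur=-6, then (!(abs((c + -1)) > (cur * 9))) is false, then b=54, then returns -6; agreement on -6.
Sweeping the whole domain (196 inputs) finds no disagreement.
verdict: equivalent


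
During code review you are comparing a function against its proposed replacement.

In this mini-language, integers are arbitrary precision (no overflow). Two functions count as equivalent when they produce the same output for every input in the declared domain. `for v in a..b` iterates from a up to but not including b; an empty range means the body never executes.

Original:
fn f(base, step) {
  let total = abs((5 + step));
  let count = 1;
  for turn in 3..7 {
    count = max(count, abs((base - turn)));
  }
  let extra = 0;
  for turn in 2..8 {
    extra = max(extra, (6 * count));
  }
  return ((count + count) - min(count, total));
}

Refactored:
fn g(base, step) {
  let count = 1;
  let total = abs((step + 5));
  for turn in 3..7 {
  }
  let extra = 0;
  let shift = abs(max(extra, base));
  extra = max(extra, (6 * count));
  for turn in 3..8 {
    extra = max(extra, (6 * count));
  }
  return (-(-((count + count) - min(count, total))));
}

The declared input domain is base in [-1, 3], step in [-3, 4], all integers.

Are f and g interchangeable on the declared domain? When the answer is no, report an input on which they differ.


base=-1, step=-3 yields 12 from f but 1 from g.
verdict: not equivalent; witness: base=-1, step=-3


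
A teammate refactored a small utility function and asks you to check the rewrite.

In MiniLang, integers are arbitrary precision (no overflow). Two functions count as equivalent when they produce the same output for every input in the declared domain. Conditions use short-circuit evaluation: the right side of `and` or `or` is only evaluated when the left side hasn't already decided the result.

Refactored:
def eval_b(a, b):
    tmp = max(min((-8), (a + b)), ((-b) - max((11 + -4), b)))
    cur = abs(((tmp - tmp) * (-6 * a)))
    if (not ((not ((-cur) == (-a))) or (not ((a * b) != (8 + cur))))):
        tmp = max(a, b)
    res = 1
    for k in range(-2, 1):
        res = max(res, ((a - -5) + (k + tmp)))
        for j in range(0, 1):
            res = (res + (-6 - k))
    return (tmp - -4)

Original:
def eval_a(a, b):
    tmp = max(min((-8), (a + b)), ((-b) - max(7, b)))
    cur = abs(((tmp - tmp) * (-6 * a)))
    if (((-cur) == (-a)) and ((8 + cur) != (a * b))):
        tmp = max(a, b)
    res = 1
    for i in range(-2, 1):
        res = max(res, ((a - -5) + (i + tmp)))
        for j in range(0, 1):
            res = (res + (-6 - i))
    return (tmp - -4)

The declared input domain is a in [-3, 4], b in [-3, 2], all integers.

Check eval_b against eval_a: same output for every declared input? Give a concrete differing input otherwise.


Side by side, the visible changes include: boolean connective usage differs, local variable names differ, constant usage differs, arithmetic usage differs.
One worked example (a=1, b=-3) — eval_a: tmp=-4, then cur=0, then (((-cur) == (-a)) and ((8 + cur) != (a * b))) is false, then res=1, then (i=-2), then res=1, then (j=0), then res=-3, then (i=-1), then res=1, then (j=0), then res=-4, then (i=0), then res=2, then (j=0), then res=-4, then returns 0; eval_b: tmp=-4, then cur=0, then (not ((not ((-cur) == (-a))) or (not ((a * b) != (8 + cur))))) is false, then res=1, then (k=-2), then res=1, then (j=0), then res=-3, then (k=-1), then res=1, then (j=0), then res=-4, then (k=0), then res=2, then (j=0), then res=-4, then returns 0; agreement on 0.
An exhaustive pass over the 48 declared inputs shows identical outputs.
verdict: equivalent


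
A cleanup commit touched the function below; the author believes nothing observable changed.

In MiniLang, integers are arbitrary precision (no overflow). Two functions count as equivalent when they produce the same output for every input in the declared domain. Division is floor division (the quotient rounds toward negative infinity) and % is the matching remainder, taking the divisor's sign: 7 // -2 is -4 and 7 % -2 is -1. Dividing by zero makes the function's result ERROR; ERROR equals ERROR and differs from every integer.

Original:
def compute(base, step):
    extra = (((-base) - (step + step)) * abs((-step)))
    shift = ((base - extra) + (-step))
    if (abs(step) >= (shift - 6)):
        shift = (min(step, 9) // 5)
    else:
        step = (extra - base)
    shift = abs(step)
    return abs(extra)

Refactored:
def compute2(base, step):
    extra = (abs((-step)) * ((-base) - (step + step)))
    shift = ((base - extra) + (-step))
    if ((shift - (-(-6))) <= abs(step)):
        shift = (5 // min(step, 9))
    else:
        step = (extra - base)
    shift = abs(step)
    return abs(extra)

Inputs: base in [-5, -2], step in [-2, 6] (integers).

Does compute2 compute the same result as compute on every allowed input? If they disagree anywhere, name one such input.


Evaluate both at base=-5, step=0.
compute: extra becomes 0; next shift becomes -5; next (abs(step) >= (shift - 6)) evaluates to true; next shift becomes 0; next shift becomes 0; next final value 0
compute2: extra becomes 0; next shift becomes -5; next ((shift - (-(-6))) <= abs(step)) evaluates to true; next hits division by zero so the output is ERROR
0 against ERROR: the behavior changed.
verdict: not equivalent; witness: base=-5, step=0


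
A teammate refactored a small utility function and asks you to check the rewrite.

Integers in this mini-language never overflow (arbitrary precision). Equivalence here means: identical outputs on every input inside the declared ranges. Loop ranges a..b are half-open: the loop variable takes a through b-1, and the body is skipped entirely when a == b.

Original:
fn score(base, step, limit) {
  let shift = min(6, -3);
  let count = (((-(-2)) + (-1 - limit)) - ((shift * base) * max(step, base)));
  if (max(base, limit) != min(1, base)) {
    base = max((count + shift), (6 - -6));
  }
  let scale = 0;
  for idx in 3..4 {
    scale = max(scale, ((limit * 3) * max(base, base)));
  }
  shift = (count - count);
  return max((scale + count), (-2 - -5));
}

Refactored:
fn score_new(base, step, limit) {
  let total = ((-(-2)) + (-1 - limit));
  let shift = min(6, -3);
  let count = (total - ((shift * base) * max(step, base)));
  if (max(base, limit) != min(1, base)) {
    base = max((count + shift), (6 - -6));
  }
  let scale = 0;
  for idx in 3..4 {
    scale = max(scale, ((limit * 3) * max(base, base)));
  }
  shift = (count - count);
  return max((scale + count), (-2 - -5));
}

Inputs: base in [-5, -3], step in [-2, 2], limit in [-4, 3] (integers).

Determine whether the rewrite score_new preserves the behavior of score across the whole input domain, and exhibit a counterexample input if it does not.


This is a faithful refactor — statement counts differ, local variable names differ, but the computed results match everywhere.
Spot check at base=-4, step=2, limit=-3 — score: shift=-3, then count=-20, then (max(base, limit) != min(1, base)) is true, then base=12, then scale=0, then (idx=3), then scale=0, then shift=0, then returns 3. score_new: total=4, then shift=-3, then count=-20, then (max(base, limit) != min(1, base)) is true, then base=12, then scale=0, then (idx=3), then scale=0, then shift=0, then returns 3. Both give 3.
An exhaustive pass over the 120 declared inputs shows identical outputs.
verdict: equivalent


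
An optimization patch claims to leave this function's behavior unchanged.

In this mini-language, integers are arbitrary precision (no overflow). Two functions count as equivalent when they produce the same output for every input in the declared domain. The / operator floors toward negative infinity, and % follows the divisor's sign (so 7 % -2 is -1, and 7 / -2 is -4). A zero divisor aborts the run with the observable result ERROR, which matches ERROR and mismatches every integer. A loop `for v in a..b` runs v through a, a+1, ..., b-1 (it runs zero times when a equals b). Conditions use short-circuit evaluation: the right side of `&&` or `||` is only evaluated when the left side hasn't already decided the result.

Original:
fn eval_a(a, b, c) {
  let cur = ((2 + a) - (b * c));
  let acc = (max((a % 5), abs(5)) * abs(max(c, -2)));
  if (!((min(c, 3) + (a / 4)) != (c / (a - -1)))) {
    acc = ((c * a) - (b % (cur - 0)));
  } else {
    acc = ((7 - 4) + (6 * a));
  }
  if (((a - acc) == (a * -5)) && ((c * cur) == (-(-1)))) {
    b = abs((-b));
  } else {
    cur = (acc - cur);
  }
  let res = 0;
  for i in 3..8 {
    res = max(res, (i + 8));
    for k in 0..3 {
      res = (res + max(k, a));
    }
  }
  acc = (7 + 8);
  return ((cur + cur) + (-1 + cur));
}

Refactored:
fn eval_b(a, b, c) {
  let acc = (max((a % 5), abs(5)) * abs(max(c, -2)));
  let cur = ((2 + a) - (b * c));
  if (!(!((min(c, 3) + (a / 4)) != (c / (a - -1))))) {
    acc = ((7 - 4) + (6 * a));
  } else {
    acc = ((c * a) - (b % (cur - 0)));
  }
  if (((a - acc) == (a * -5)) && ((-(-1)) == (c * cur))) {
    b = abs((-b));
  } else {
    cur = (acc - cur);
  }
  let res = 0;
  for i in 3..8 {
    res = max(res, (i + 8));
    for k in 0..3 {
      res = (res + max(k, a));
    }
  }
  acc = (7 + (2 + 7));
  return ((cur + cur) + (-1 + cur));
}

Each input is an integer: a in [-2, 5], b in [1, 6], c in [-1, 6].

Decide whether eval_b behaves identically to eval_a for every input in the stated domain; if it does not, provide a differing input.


Equivalent. The edit looks behavioral (`6` became `7`), but over these ranges it never changes the outcome.
Sweeping the whole domain (384 inputs) finds no disagreement.
Spot check at a=1, b=5, c=2 — eval_a: cur=-7, then acc=10, then (!((min(c, 3) + (a / 4)) != (c / (a - -1)))) is false, then acc=9, then (((a - acc) == (a * -5)) && ((c * cur) == (-(-1)))) is false, then cur=16, then res=0, then (i=3), then res=11, then (k=0), then res=12, then (k=1), then res=13, then (k=2), then res=15, then (i=4), then res=15, then (k=0), then res=16, then (k=1), then res=17, then (k=2), then res=19, then (i=5), then res=19, then (k=0), then res=20, then (k=1), then res=21, then (k=2), then res=23, then (i=6), then res=23, then (k=0), then res=24, then (k=1), then res=25, then (k=2), then res=27, then (i=7), then res=27, then (k=0), then res=28, then (k=1), then res=29, then (k=2), then res=31, then acc=15, then returns 47. eval_b: acc=10, then cur=-7, then (!(!((min(c, 3) + (a / 4)) != (c / (a - -1))))) is true, then acc=9, then (((a - acc) == (a * -5)) && ((-(-1)) == (c * cur))) is false, then cur=16, then res=0, then (i=3), then res=11, then (k=0), then res=12, then (k=1), then res=13, then (k=2), then res=15, then (i=4), then res=15, then (k=0), then res=16, then (k=1), then res=17, then (k=2), then res=19, then (i=5), then res=19, then (k=0), then res=20, then (k=1), then res=21, then (k=2), then res=23, then (i=6), then res=23, then (k=0), then res=24, then (k=1), then res=25, then (k=2), then res=27, then (i=7), then res=27, then (k=0), then res=28, then (k=1), then res=29, then (k=2), then res=31, then acc=16, then returns 47. Both give 47.
verdict: equivalent


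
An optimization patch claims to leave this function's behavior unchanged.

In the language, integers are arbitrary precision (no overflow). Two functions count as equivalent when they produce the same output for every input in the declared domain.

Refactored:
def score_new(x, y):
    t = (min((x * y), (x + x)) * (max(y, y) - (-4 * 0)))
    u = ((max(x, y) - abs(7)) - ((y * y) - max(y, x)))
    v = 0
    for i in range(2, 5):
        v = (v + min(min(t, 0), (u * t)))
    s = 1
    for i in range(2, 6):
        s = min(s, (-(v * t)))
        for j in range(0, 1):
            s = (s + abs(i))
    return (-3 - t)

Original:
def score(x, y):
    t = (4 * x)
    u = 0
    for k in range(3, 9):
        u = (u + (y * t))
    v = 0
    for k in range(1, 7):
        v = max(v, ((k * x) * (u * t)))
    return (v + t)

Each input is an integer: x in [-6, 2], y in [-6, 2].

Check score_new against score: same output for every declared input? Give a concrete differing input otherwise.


The rewrite breaks on x=-6, y=-6, where the results are 746472 and -75.
score: t = -24; u = 0; [k=3]; u = 144; [k=4]; u = 288; [k=5]; u = 432; [k=6]; u = 576; [k=7]; u = 720; [k=8]; u = 864; v = 0; [k=1]; v = 124416; [k=2]; v = 248832; [k=3]; v = 373248; [k=4]; v = 497664; [k=5]; v = 622080; [k=6]; v = 746496; return 746472
score_new: t = 72; u = -55; v = 0; [i=2]; v = -3960; [i=3]; v = -7920; [i=4]; v = -11880; s = 1; [i=2]; s = 1; [j=0]; s = 3; [i=3]; s = 3; [j=0]; s = 6; [i=4]; s = 6; [j=0]; s = 10; [i=5]; s = 10; [j=0]; s = 15; return -75
verdict: not equivalent; witness: x=-6, y=-6


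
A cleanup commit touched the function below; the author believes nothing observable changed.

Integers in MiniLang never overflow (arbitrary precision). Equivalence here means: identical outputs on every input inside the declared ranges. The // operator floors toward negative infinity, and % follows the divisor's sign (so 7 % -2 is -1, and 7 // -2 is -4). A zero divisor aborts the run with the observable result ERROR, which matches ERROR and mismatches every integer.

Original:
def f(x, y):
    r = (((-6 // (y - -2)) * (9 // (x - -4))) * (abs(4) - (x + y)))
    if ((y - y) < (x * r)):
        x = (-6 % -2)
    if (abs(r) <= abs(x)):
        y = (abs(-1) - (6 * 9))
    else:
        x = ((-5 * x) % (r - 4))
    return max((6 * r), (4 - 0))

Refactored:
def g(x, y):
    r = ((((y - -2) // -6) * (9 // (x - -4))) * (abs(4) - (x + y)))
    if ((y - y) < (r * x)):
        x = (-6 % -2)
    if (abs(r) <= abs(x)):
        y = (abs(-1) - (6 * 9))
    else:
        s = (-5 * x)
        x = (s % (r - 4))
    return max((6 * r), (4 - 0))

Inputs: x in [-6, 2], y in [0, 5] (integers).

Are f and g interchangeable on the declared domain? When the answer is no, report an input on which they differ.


Not equivalent: x=-6, y=0 separates them (900 vs 300).
f: r=150, then ((y - y) < (x * r)) is false, then (abs(r) <= abs(x)) is false, then x=30, then returns 900
g: r=50, then ((y - y) < (r * x)) is false, then (abs(r) <= abs(x)) is false, then s=30, then x=30, then returns 300
verdict: not equivalent; witness: x=-6, y=0


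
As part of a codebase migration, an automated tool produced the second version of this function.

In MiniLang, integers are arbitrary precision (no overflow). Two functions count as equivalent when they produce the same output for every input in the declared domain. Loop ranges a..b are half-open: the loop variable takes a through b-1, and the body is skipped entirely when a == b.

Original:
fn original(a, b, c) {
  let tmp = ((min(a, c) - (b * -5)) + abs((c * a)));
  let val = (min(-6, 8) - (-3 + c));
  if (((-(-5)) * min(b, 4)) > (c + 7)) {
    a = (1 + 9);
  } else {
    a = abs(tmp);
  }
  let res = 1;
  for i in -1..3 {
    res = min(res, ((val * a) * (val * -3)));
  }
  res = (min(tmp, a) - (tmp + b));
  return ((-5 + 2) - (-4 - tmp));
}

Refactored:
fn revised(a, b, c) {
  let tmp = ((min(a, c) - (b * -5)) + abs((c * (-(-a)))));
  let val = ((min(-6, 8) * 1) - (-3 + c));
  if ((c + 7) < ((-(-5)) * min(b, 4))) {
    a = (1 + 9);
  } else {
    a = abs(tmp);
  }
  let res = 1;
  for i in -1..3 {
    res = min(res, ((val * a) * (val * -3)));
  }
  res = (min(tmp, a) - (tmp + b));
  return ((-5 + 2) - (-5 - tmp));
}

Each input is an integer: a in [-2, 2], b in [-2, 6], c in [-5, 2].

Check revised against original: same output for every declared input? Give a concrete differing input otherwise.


There is a counterexample at a=-2, b=-2, c=-5: -4 on one side, -3 on the other.
original: tmp = -5; val = 2; (((-(-5)) * min(b, 4)) > (c + 7)) -> false; a = 5; res = 1; [i=-1]; res = -60; [i=0]; res = -60; [i=1]; res = -60; [i=2]; res = -60; res = 2; return -4
revised: tmp = -5; val = 2; ((c + 7) < ((-(-5)) * min(b, 4))) -> false; a = 5; res = 1; [i=-1]; res = -60; [i=0]; res = -60; [i=1]; res = -60; [i=2]; res = -60; res = 2; return -3
verdict: not equivalent; witness: a=-2, b=-2, c=-5


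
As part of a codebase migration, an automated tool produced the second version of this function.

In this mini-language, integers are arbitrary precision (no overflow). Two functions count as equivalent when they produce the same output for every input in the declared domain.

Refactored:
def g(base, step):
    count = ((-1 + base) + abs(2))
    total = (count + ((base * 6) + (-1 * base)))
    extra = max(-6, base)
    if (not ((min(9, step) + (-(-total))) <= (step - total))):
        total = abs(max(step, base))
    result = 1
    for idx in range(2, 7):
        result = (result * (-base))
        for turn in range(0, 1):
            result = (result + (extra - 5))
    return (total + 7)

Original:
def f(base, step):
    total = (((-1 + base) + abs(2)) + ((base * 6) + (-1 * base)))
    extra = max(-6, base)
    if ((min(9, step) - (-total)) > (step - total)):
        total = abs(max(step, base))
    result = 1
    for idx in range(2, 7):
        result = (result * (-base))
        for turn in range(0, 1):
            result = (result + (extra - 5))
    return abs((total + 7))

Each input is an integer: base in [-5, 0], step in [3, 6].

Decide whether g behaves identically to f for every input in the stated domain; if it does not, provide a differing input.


These are not equivalent — on base=-5, step=3 the outputs split (22 vs -22).
f: total becomes -29; next extra becomes -5; next ((min(9, step) - (-total)) > (step - total)) evaluates to false; next result becomes 1; next at idx=2:; next result becomes 5; next at turn=0:; next result becomes -5; next at idx=3:; next result becomes -25; next at turn=0:; next result becomes -35; next at idx=4:; next result becomes -175; next at turn=0:; next result becomes -185; next at idx=5:; next result becomes -925; next at turn=0:; next result becomes -935; next at idx=6:; next result becomes -4675; next at turn=0:; next result becomes -4685; next final value 22
g: count becomes -4; next total becomes -29; next extra becomes -5; next (not ((min(9, step) + (-(-total))) <= (step - total))) evaluates to false; next result becomes 1; next at idx=2:; next result becomes 5; next at turn=0:; next result becomes -5; next at idx=3:; next result becomes -25; next at turn=0:; next result becomes -35; next at idx=4:; next result becomes -175; next at turn=0:; next result becomes -185; next at idx=5:; next result becomes -925; next at turn=0:; next result becomes -935; next at idx=6:; next result becomes -4675; next at turn=0:; next result becomes -4685; next final value -22
verdict: not equivalent; witness: base=-5, step=3


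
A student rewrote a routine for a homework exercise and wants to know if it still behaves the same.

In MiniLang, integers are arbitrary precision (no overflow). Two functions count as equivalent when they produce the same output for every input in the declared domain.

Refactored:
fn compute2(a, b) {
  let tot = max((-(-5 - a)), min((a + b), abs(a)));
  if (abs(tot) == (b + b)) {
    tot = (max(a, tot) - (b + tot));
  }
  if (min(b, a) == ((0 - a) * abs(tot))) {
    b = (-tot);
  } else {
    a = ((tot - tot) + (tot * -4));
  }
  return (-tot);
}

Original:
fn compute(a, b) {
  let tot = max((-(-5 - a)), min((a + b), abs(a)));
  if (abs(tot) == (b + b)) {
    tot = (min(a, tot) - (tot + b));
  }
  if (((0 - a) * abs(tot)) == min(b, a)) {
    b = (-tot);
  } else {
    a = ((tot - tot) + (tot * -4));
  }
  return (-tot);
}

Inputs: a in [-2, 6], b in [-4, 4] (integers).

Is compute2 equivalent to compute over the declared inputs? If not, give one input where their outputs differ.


Not equivalent: a=-1, b=2 separates them (7 vs 2).
compute: tot becomes 4; next (abs(tot) == (b + b)) evaluates to true; next tot becomes -7; next (((0 - a) * abs(tot)) == min(b, a)) evaluates to false; next a becomes 28; next final value 7
compute2: tot becomes 4; next (abs(tot) == (b + b)) evaluates to true; next tot becomes -2; next (min(b, a) == ((0 - a) * abs(tot))) evaluates to false; next a becomes 8; next final value 2
verdict: not equivalent; witness: a=-1, b=2


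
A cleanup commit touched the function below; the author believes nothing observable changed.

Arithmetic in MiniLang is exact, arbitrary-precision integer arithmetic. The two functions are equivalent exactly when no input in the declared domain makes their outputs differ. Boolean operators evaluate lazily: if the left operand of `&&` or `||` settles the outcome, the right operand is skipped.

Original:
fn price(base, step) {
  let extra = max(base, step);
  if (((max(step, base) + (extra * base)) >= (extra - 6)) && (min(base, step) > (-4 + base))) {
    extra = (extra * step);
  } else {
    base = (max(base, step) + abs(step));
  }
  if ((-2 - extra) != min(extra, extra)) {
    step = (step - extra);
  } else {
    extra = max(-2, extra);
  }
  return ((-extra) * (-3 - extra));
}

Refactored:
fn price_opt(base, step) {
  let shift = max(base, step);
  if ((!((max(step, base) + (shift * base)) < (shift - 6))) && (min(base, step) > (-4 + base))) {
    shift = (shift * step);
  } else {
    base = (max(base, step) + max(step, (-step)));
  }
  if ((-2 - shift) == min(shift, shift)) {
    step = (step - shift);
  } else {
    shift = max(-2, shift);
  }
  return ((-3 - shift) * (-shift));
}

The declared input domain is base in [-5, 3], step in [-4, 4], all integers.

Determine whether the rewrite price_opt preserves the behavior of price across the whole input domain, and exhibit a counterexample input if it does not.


Equivalent. The suspicious-looking change has no observable effect anywhere in the declared ranges.
Checked all 81 inputs in the declared domain: the outputs agree on every one.
One worked example (base=-5, step=-3) — price: extra := -3 | (((max(step, base) + (extra * base)) >= (extra - 6)) && (min(base, step) > (-4 + base))): true | extra := 9 | ((-2 - extra) != min(extra, extra)): true | step := -12 | result 108; price_opt: shift := -3 | ((!((max(step, base) + (shift * base)) < (shift - 6))) && (min(base, step) > (-4 + base))): true | shift := 9 | ((-2 - shift) == min(shift, shift)): false | shift := 9 | result 108; agreement on 108.
verdict: equivalent


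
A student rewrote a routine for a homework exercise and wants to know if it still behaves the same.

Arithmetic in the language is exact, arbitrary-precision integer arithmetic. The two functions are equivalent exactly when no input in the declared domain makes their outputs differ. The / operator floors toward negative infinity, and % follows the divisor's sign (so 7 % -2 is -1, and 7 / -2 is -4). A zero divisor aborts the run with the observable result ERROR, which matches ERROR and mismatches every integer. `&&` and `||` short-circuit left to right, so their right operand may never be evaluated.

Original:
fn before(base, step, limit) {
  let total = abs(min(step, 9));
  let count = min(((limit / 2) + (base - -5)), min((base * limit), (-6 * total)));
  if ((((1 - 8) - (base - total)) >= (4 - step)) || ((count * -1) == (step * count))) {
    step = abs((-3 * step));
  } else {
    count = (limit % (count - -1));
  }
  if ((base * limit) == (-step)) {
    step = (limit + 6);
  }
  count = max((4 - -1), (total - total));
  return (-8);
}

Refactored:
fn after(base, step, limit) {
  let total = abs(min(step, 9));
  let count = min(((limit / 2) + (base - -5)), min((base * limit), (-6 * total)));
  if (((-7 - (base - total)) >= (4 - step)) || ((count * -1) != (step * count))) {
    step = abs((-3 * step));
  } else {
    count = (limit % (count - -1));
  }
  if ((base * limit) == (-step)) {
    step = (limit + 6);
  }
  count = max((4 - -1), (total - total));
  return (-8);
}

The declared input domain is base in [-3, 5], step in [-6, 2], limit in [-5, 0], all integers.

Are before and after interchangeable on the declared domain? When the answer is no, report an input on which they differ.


Input base=-3, step=0, limit=-5: ERROR from before versus -8 from after.
verdict: not equivalent; witness: base=-3, step=0, limit=-5


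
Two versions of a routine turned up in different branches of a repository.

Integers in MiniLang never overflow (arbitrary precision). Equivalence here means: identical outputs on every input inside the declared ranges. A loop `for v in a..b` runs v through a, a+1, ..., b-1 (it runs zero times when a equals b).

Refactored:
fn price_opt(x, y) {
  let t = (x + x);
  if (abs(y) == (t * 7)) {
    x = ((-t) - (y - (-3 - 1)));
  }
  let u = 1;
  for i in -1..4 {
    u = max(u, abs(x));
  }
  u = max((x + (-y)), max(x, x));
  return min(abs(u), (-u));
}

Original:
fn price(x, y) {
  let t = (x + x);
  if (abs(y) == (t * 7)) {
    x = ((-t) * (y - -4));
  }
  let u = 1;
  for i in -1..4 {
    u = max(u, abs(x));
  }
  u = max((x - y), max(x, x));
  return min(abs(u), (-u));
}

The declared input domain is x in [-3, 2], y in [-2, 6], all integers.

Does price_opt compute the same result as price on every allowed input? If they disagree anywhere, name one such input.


Try x=0, y=0.
price: t=0, then (abs(y) == (t * 7)) is true, then x=0, then u=1, then (i=-1), then u=1, then (i=0), then u=1, then (i=1), then u=1, then (i=2), then u=1, then (i=3), then u=1, then u=0, then returns 0
price_opt: t=0, then (abs(y) == (t * 7)) is true, then x=-4, then u=1, then (i=-1), then u=4, then (i=0), then u=4, then (i=1), then u=4, then (i=2), then u=4, then (i=3), then u=4, then u=-4, then returns 4
0 against 4: the behavior changed.
verdict: not equivalent; witness: x=0, y=0


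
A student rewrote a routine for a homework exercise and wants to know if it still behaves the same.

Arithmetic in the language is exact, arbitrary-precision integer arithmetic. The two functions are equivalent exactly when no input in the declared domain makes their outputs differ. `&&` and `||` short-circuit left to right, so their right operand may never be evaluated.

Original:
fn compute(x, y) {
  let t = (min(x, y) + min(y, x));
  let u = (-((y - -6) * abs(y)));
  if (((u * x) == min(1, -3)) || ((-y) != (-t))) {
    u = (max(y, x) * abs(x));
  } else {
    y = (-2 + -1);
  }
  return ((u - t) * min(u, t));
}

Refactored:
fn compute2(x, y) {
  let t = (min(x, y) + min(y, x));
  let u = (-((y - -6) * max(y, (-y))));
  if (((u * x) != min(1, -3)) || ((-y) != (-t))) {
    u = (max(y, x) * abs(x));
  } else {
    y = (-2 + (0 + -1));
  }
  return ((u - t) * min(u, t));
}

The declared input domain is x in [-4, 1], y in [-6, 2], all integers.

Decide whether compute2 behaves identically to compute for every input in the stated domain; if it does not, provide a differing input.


Input x=1, y=2: 288 from compute versus 0 from compute2.
verdict: not equivalent; witness: x=1, y=2


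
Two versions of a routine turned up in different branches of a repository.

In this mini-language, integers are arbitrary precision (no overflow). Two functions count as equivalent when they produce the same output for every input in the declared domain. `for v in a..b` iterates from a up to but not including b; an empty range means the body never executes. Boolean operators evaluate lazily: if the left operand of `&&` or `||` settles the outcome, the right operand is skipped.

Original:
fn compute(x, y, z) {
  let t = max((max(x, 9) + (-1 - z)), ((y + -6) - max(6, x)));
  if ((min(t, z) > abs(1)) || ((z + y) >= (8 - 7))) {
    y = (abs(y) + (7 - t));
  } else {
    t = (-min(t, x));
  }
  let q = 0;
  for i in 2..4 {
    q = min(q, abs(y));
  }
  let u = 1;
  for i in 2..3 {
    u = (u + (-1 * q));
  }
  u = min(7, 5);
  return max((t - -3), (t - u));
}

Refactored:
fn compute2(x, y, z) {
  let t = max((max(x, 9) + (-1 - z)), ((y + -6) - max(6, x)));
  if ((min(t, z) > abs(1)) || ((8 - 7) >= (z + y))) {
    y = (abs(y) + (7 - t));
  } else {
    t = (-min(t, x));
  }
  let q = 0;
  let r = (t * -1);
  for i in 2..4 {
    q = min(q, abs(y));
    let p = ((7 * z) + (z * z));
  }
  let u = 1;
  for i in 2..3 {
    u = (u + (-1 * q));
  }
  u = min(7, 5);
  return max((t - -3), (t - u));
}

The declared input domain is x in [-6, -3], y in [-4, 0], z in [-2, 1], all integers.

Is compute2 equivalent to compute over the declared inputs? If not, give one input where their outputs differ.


At x=-6, y=-4, z=-2: compute gives 9, compute2 gives 13.
verdict: not equivalent; witness: x=-6, y=-4, z=-2


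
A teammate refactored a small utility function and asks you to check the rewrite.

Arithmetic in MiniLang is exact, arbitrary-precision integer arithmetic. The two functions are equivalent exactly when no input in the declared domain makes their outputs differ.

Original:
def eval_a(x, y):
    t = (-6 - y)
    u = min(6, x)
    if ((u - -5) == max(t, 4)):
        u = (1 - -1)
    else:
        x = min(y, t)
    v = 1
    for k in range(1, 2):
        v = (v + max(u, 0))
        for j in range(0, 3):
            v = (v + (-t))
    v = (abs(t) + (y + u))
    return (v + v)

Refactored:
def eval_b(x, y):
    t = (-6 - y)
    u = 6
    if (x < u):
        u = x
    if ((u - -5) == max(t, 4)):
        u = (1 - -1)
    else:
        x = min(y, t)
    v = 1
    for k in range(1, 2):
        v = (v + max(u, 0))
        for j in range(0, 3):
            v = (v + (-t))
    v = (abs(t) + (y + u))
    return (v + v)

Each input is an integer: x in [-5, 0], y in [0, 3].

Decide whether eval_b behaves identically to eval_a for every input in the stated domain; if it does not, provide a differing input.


The two are interchangeable: branching structure differs, comparison usage differs, min/max/abs usage differs, statement counts differ, and every declared input agrees.
Spot check at x=0, y=1 — eval_a: t=-7, then u=0, then ((u - -5) == max(t, 4)) is false, then x=-7, then v=1, then (k=1), then v=1, then (j=0), then v=8, then (j=1), then v=15, then (j=2), then v=22, then v=8, then returns 16. eval_b: t=-7, then u=6, then (x < u) is true, then u=0, then ((u - -5) == max(t, 4)) is false, then x=-7, then v=1, then (k=1), then v=1, then (j=0), then v=8, then (j=1), then v=15, then (j=2), then v=22, then v=8, then returns 16. Both give 16.
Sweeping the whole domain (24 inputs) finds no disagreement.
verdict: equivalent


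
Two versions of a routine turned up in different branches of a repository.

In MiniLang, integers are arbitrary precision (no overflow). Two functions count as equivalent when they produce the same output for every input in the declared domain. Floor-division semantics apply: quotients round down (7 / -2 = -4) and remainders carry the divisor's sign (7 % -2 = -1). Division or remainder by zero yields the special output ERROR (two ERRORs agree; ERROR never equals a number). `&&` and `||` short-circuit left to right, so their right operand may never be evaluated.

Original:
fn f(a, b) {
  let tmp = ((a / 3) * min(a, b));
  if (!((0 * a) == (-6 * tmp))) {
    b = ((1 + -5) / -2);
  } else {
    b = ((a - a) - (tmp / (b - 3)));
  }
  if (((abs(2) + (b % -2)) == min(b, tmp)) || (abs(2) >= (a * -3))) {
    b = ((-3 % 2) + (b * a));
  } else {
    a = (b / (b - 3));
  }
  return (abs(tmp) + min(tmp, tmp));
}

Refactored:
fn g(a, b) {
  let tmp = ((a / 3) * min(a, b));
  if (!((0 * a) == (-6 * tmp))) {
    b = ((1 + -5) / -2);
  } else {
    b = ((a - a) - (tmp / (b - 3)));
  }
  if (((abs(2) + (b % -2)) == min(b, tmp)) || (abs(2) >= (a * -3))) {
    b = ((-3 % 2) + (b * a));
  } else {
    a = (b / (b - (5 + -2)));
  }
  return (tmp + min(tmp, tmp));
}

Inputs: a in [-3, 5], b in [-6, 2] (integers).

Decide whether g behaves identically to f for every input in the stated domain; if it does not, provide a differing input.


Not equivalent: a=3, b=-6 separates them (0 vs -12).
f: tmp := -6 | (!((0 * a) == (-6 * tmp))): true | b := 2 | (((abs(2) + (b % -2)) == min(b, tmp)) || (abs(2) >= (a * -3))): true | b := 7 | result 0
g: tmp := -6 | (!((0 * a) == (-6 * tmp))): true | b := 2 | (((abs(2) + (b % -2)) == min(b, tmp)) || (abs(2) >= (a * -3))): true | b := 7 | result -12
verdict: not equivalent; witness: a=3, b=-6


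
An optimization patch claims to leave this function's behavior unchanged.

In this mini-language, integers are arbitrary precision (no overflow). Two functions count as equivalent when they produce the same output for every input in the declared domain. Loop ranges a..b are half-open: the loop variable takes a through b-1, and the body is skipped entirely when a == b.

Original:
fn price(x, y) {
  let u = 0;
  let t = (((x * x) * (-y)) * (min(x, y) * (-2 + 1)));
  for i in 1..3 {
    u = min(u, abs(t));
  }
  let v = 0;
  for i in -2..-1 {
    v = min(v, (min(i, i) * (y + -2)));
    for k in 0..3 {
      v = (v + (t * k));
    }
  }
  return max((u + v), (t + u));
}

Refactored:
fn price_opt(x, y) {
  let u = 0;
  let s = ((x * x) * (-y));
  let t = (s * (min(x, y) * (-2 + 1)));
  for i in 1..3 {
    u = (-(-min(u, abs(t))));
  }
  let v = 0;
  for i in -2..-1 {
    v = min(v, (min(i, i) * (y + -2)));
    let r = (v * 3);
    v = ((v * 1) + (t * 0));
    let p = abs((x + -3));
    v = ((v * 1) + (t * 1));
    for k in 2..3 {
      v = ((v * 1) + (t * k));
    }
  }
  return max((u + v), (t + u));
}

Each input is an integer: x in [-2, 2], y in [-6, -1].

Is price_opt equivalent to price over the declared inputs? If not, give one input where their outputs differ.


Changes here: statement counts differ, min/max/abs usage differs, arithmetic usage differs, constant usage differs, local variable names differ, loop structure differs; the full 30-point sweep finds no disagreement.
verdict: equivalent


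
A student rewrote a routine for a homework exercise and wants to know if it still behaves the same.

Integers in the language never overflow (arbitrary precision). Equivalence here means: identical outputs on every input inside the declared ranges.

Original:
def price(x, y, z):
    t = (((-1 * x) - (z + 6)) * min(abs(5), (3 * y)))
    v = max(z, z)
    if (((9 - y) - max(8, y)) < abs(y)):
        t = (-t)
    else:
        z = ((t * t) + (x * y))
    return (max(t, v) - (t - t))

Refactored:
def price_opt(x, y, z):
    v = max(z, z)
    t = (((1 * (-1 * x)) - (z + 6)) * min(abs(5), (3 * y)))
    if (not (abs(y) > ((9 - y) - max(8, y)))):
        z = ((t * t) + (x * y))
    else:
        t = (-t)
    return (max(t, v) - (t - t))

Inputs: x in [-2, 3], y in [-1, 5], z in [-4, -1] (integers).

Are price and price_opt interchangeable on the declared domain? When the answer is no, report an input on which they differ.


Behavior is preserved: although arithmetic usage differs; and boolean connective usage differs; and comparison usage differs; and constant usage differs, the outputs never diverge.
One worked example (x=-2, y=-1, z=-4) — price: t=0, then v=-4, then (((9 - y) - max(8, y)) < abs(y)) is false, then z=2, then returns 0; price_opt: v=-4, then t=0, then (not (abs(y) > ((9 - y) - max(8, y)))) is true, then z=2, then returns 0; agreement on 0.
An exhaustive pass over the 168 declared inputs shows identical outputs.
verdict: equivalent
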